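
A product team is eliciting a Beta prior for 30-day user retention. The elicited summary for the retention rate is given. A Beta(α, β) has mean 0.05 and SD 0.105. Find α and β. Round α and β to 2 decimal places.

α = 0.17, β = 3.14

Variance = 0.105² = 0.011025. The moment-matching identity α+β = μ(1−μ)/Var − 1 gives
α+β = 0.0475/0.011025 − 1 = 3.3084, so α = μ·3.3084 = 0.17 and β = (1−μ)·3.3084 = 3.14.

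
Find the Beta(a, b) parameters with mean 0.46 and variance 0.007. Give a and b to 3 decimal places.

a = 15.863, b = 18.622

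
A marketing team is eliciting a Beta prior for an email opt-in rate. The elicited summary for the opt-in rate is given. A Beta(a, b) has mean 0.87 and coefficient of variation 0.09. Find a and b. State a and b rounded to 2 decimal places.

Var = (CV·μ)² = (0.09×0.87)² = 0.006131.
a+b = μ(1−μ)/Var − 1 = 0.1131/0.006131 − 1 = 17.4476.
Thus a = 0.87·17.4476 = 15.18 and b = 0.13·17.4476 = 2.27.

a = 15.18, b = 2.27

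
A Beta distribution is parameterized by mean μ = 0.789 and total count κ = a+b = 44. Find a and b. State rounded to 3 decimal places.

Split κ in proportion μ : (1−μ): a = 0.789·44 = 34.716, b = 44 − 34.716 = 9.284.

a = 34.716, b = 9.284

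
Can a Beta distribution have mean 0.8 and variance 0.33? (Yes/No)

No

The Beta variance bound is σ² < μ(1−μ).
Here μ(1−μ) = 0.8×0.2 = 0.16, and 0.33 ≥ 0.16.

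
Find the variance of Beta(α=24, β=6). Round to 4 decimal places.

α+β = 30 and αβ = 144, so Var = αβ/[(α+β)²(α+β+1)] = 144/27900 = 0.0052.

0.0052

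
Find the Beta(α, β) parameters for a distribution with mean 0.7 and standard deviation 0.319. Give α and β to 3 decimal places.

α = 0.745, β = 0.319

Variance = 0.319² = 0.101761. The moment-matching identity α+β = μ(1−μ)/Var − 1 gives
α+β = 0.21/0.101761 − 1 = 1.0637, so α = μ·1.0637 = 0.745 and β = (1−μ)·1.0637 = 0.319.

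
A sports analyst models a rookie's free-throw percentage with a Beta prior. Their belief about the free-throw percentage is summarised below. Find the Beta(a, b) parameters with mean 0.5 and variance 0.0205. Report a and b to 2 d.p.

a = 5.60, b = 5.60

Let s = a+b. The Beta variance is μ(1−μ)/(s+1).
So s+1 = μ(1−μ)/σ² = (0.5×0.5)/0.0205 = 0.25/0.0205 = 12.1951, giving s = 11.1951.
Then a = μs = 0.5×11.1951 = 5.60 and b = (1−μ)s = 0.5×11.1951 = 5.60.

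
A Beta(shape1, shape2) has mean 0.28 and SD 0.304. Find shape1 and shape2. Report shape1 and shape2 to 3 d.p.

shape1 = 0.331, shape2 = 0.851

Variance = 0.304² = 0.092416. The moment-matching identity shape1+shape2 = μ(1−μ)/Var − 1 gives
shape1+shape2 = 0.2016/0.092416 − 1 = 1.1814, so shape1 = μ·1.1814 = 0.331 and shape2 = (1−μ)·1.1814 = 0.851.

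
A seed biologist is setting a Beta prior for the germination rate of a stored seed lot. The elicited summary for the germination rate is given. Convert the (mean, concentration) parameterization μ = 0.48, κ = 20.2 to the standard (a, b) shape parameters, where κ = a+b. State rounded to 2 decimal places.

a = 9.70, b = 10.50

Split κ in proportion μ : (1−μ): a = 0.48·20.2 = 9.70, b = 20.2 − 9.70 = 10.50.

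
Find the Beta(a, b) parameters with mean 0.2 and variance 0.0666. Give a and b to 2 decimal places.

a = 0.28, b = 1.12

Write ν = a+b; then a = μν and Var = μ(1−μ)/(ν+1).
ν = μ(1−μ)/Var − 1 = 0.16/0.0666 − 1 = 1.4024.
a = 0.2·1.4024 = 0.28, b = 0.8·1.4024 = 1.12.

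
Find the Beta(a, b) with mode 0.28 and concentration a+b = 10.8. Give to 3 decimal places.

For a,b>1 the mode is (a−1)/(a+b−2), so a = mode·(κ−2)+1 = 0.28×8.8+1 = 3.464.
And b = (1−mode)·(κ−2)+1 = 0.72×8.8+1 = 7.336.

a = 3.464, b = 7.336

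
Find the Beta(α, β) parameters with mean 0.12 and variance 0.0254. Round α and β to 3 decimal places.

α = 0.379, β = 2.779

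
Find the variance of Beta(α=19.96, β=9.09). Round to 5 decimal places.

μ = 19.96/29.05 = 0.687091; Var = μ(1−μ)/(α+β+1) = 0.2149969/30.05 = 0.00715.

0.00715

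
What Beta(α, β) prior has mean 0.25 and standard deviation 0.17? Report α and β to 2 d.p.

α = 1.37, β = 4.12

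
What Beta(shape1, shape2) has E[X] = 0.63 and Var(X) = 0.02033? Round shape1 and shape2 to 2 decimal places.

shape1 = 6.59, shape2 = 3.87

By moment matching, shape1+shape2 = μ(1−μ)/σ² − 1 = (0.63·0.37)/0.02033 − 1 = 11.4658 − 1 = 10.4658.
Since shape1/(shape1+shape2) = μ, shape1 = 0.63·10.4658 = 6.59 and shape2 = 0.37·10.4658 = 3.87.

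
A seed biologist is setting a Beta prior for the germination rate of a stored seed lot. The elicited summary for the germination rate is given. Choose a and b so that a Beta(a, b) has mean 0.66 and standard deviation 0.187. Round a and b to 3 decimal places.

a = 3.575, b = 1.842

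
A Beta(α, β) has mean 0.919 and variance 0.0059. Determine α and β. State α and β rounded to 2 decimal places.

Write ν = α+β; then α = μν and Var = μ(1−μ)/(ν+1).
ν = μ(1−μ)/Var − 1 = 0.074439/0.0059 − 1 = 11.6168.
α = 0.919·11.6168 = 10.68, β = 0.081·11.6168 = 0.94.

α = 10.68, β = 0.94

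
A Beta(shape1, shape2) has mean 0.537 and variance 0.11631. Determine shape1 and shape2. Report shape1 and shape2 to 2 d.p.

shape1 = 0.61, shape2 = 0.53

Write ν = shape1+shape2; then shape1 = μν and Var = μ(1−μ)/(ν+1).
ν = μ(1−μ)/Var − 1 = 0.248631/0.11631 − 1 = 1.1377.
shape1 = 0.537·1.1377 = 0.61, shape2 = 0.463·1.1377 = 0.53.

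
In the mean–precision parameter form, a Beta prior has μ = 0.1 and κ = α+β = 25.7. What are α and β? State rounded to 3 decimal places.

α = μκ = 0.1×25.7 = 2.570 and β = (1−μ)κ = 0.9×25.7 = 23.130.

α = 2.570, β = 23.130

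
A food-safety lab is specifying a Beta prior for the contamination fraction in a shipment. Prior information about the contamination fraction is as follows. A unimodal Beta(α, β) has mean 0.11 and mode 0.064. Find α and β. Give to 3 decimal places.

α = 2.085, β = 16.871

Let s = α+β. Mean gives α = μs = 0.11s; mode gives (α−1)/(s−2) = 0.064.
Substituting: 0.11s − 1 = 0.064(s−2) = 0.064s − 0.128, so 0.046s = 0.872 and s = 18.9565.
Then α = 0.11×18.9565 = 2.085 and β = s−α = 16.871.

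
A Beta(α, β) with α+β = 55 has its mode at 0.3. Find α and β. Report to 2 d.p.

α = 16.90, β = 38.10

Mode = (α−1)/(κ−2) with κ = α+β, so α−1 = 0.3·53 = 15.90.
α = 16.90; β = κ − α = 38.10.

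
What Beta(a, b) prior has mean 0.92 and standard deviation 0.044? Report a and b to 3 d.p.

a = 34.055, b = 2.961

σ² = 0.044² = 0.001936.
With s = a+b, Var = μ(1−μ)/(s+1), so s+1 = (0.92×0.08)/0.001936 = 38.0165 and s = 37.0165.
a = μs = 34.055, b = (1−μ)s = 2.961.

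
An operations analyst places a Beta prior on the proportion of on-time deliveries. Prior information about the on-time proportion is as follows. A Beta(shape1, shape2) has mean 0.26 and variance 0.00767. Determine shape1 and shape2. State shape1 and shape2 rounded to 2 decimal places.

shape1 = 6.26, shape2 = 17.82

By moment matching, shape1+shape2 = μ(1−μ)/σ² − 1 = (0.26·0.74)/0.00767 − 1 = 25.0847 − 1 = 24.0847.
Since shape1/(shape1+shape2) = μ, shape1 = 0.26·24.0847 = 6.26 and shape2 = 0.74·24.0847 = 17.82.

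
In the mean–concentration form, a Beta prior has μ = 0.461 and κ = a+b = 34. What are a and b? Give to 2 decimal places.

a = 15.67, b = 18.33

Split κ in proportion μ : (1−μ): a = 0.461·34 = 15.67, b = 34 − 15.67 = 18.33.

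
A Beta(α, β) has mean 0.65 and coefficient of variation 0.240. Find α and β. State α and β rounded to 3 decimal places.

σ = CV·μ = 0.240×0.65 = 0.15600, so σ² = 0.024336.
s+1 = μ(1−μ)/σ² = 0.2275/0.024336 = 9.3483, so s = α+β = 8.3483.
α = μs = 5.426, β = (1−μ)s = 2.922.

α = 5.426, β = 2.922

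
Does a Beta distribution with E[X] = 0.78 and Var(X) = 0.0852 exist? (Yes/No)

The Beta variance bound is σ² < μ(1−μ).
Here μ(1−μ) = 0.78×0.22 = 0.1716, and 0.0852 < 0.1716.

Yes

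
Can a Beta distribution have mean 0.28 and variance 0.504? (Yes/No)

A Beta with mean μ has variance μ(1−μ)/(α+β+1) < μ(1−μ).
Here μ(1−μ) = 0.28×0.72 = 0.2016, and 0.504 ≥ 0.2016.

No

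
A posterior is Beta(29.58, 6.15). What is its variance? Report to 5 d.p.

0.00388

μ = 29.58/35.73 = 0.827876; Var = μ(1−μ)/(α+β+1) = 0.1424975/36.73 = 0.00388.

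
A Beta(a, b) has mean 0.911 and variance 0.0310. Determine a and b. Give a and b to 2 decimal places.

Write ν = a+b; then a = μν and Var = μ(1−μ)/(ν+1).
ν = μ(1−μ)/Var − 1 = 0.081079/0.0310 − 1 = 1.6155.
a = 0.911·1.6155 = 1.47, b = 0.089·1.6155 = 0.14.

a = 1.47, b = 0.14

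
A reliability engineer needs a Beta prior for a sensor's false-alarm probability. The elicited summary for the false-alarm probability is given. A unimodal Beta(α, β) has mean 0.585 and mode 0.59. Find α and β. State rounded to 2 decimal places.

α = 21.06, β = 14.94

Let s = α+β. Mean gives α = μs = 0.585s; mode gives (α−1)/(s−2) = 0.59.
Substituting: 0.585s − 1 = 0.59(s−2) = 0.59s − 1.18, so -0.005s = -0.18 and s = 36.0000.
Then α = 0.585×36.0000 = 21.06 and β = s−α = 14.94.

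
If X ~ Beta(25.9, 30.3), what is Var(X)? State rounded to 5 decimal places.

Var = αβ/[(α+β)²(α+β+1)] = (25.9×30.3)/(56.2²×57.2) = 784.77/180662.768 = 0.00434.

0.00434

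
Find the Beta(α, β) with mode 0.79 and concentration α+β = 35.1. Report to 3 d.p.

α = 27.149, β = 7.951

For α,β>1 the mode is (α−1)/(α+β−2), so α = mode·(κ−2)+1 = 0.79×33.1+1 = 27.149.
And β = (1−mode)·(κ−2)+1 = 0.21×33.1+1 = 7.951.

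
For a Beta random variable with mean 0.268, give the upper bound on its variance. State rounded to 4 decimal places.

0.1962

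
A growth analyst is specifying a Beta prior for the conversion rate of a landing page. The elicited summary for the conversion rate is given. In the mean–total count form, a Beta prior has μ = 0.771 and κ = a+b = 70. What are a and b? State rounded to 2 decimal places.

a = 53.97, b = 16.03

Split κ in proportion μ : (1−μ): a = 0.771·70 = 53.97, b = 70 − 53.97 = 16.03.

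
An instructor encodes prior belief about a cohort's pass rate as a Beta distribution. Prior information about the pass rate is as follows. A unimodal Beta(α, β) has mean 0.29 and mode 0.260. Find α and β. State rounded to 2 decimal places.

With s = α+β: μ = α/s and mode = (α−1)/(s−2). Eliminating α = μs,
μs − 1 = m(s−2) ⇒ s(μ−m) = 1−2m ⇒ s = 0.480/0.030 = 16.0000.
So α = μs = 4.64, β = (1−μ)s = 11.36.

α = 4.64, β = 11.36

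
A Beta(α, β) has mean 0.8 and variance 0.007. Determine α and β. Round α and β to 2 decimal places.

Let s = α+β. The Beta variance is μ(1−μ)/(s+1).
So s+1 = μ(1−μ)/σ² = (0.8×0.2)/0.007 = 0.16/0.007 = 22.8571, giving s = 21.8571.
Then α = μs = 0.8×21.8571 = 17.49 and β = (1−μ)s = 0.2×21.8571 = 4.37.

α = 17.49, β = 4.37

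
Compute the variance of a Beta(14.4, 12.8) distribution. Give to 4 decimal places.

α+β = 27.2 and αβ = 184.32, so Var = αβ/[(α+β)²(α+β+1)] = 184.32/20863.488 = 0.0088.

0.0088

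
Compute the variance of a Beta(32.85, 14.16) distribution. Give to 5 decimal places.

0.00438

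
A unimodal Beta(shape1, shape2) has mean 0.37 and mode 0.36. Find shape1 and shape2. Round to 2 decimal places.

Let s = shape1+shape2. Mean gives shape1 = μs = 0.37s; mode gives (shape1−1)/(s−2) = 0.36.
Substituting: 0.37s − 1 = 0.36(s−2) = 0.36s − 0.72, so 0.01s = 0.28 and s = 28.0000.
Then shape1 = 0.37×28.0000 = 10.36 and shape2 = s−shape1 = 17.64.

shape1 = 10.36, shape2 = 17.64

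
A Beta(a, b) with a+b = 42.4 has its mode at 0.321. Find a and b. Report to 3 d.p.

a = 13.968, b = 28.432

Mode = (a−1)/(κ−2) with κ = a+b, so a−1 = 0.321·40.4 = 12.968.
a = 13.968; b = κ − a = 28.432.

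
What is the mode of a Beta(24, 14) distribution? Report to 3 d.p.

0.639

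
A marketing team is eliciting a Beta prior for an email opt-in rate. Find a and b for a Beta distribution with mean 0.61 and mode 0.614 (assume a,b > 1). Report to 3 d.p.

a = 34.770, b = 22.230

Let s = a+b. Mean gives a = μs = 0.61s; mode gives (a−1)/(s−2) = 0.614.
Substituting: 0.61s − 1 = 0.614(s−2) = 0.614s − 1.228, so -0.004s = -0.228 and s = 57.0000.
Then a = 0.61×57.0000 = 34.770 and b = s−a = 22.230.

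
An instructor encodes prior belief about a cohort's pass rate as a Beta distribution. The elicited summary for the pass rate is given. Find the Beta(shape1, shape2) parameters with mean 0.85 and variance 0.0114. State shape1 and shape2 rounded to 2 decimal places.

Write ν = shape1+shape2; then shape1 = μν and Var = μ(1−μ)/(ν+1).
ν = μ(1−μ)/Var − 1 = 0.1275/0.0114 − 1 = 10.1842.
shape1 = 0.85·10.1842 = 8.66, shape2 = 0.15·10.1842 = 1.53.

shape1 = 8.66, shape2 = 1.53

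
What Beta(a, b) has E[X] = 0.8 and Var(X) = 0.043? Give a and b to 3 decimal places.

a = 2.177, b = 0.544

Let s = a+b. The Beta variance is μ(1−μ)/(s+1).
So s+1 = μ(1−μ)/σ² = (0.8×0.2)/0.043 = 0.16/0.043 = 3.7209, giving s = 2.7209.
Then a = μs = 0.8×2.7209 = 2.177 and b = (1−μ)s = 0.2×2.7209 = 0.544.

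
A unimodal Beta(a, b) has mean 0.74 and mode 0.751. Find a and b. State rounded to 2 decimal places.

a = 33.77, b = 11.87

Let s = a+b. Mean gives a = μs = 0.74s; mode gives (a−1)/(s−2) = 0.751.
Substituting: 0.74s − 1 = 0.751(s−2) = 0.751s − 1.502, so -0.011s = -0.502 and s = 45.6364.
Then a = 0.74×45.6364 = 33.77 and b = s−a = 11.87.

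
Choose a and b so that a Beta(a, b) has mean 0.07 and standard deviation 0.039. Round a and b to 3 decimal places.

σ² = 0.039² = 0.001521.
With s = a+b, Var = μ(1−μ)/(s+1), so s+1 = (0.07×0.93)/0.001521 = 42.8008 and s = 41.8008.
a = μs = 2.926, b = (1−μ)s = 38.875.

a = 2.926, b = 38.875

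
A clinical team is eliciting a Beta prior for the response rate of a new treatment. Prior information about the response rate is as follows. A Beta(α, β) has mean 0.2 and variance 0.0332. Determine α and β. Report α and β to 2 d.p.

α = 0.76, β = 3.06

Write ν = α+β; then α = μν and Var = μ(1−μ)/(ν+1).
ν = μ(1−μ)/Var − 1 = 0.16/0.0332 − 1 = 3.8193.
α = 0.2·3.8193 = 0.76, β = 0.8·3.8193 = 3.06.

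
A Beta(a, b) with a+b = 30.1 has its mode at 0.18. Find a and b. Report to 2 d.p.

a = 6.06, b = 24.04

Mode = (a−1)/(κ−2) with κ = a+b, so a−1 = 0.18·28.1 = 5.06.
a = 6.06; b = κ − a = 24.04.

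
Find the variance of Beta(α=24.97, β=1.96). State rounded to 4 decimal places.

0.0024

μ = 24.97/26.93 = 0.927219; Var = μ(1−μ)/(α+β+1) = 0.0674842/27.93 = 0.0024.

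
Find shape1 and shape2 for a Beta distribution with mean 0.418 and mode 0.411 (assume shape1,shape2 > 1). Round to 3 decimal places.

Let s = shape1+shape2. Mean gives shape1 = μs = 0.418s; mode gives (shape1−1)/(s−2) = 0.411.
Substituting: 0.418s − 1 = 0.411(s−2) = 0.411s − 0.822, so 0.007s = 0.178 and s = 25.4286.
Then shape1 = 0.418×25.4286 = 10.629 and shape2 = s−shape1 = 14.799.

shape1 = 10.629, shape2 = 14.799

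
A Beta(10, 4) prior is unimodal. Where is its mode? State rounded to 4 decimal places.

The density x^(α−1)(1−x)^(β−1) is maximised at (α−1)/(α+β−2) = 9/12 = 0.7500.

0.7500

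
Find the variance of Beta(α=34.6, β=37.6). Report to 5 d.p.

Var = αβ/[(α+β)²(α+β+1)] = (34.6×37.6)/(72.2²×73.2) = 1300.96/381579.888 = 0.00341.

0.00341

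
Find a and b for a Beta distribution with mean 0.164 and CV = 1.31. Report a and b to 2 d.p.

Var = (CV·μ)² = (1.31×0.164)² = 0.046156.
a+b = μ(1−μ)/Var − 1 = 0.137104/0.046156 − 1 = 1.9704.
Thus a = 0.164·1.9704 = 0.32 and b = 0.836·1.9704 = 1.65.

a = 0.32, b = 1.65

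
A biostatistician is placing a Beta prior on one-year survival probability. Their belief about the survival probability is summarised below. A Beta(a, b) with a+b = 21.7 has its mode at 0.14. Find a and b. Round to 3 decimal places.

a = 3.758, b = 17.942

Mode = (a−1)/(κ−2) with κ = a+b, so a−1 = 0.14·19.7 = 2.758.
a = 3.758; b = κ − a = 17.942.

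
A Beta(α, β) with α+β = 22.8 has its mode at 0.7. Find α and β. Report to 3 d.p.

α = 15.560, β = 7.240

For α,β>1 the mode is (α−1)/(α+β−2), so α = mode·(κ−2)+1 = 0.7×20.8+1 = 15.560.
And β = (1−mode)·(κ−2)+1 = 0.3×20.8+1 = 7.240.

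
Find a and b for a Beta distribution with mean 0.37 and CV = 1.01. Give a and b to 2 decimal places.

σ = CV·μ = 1.01×0.37 = 0.37370, so σ² = 0.139652.
s+1 = μ(1−μ)/σ² = 0.2331/0.139652 = 1.6692, so s = a+b = 0.6692.
a = μs = 0.25, b = (1−μ)s = 0.42.

a = 0.25, b = 0.42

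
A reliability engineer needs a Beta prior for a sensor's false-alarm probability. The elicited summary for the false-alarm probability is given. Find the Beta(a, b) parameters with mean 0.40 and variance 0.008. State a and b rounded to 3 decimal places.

a = 11.600, b = 17.400

Let s = a+b. The Beta variance is μ(1−μ)/(s+1).
So s+1 = μ(1−μ)/σ² = (0.40×0.60)/0.008 = 0.2400/0.008 = 30.0000, giving s = 29.0000.
Then a = μs = 0.40×29.0000 = 11.600 and b = (1−μ)s = 0.60×29.0000 = 17.400.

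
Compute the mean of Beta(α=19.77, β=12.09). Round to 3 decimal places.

0.621

E[X] = α/(α+β) = 19.77/31.86 = 0.621.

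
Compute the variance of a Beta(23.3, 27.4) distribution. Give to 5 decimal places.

0.00480

α+β = 50.7 and αβ = 638.42, so Var = αβ/[(α+β)²(α+β+1)] = 638.42/132894.333 = 0.00480.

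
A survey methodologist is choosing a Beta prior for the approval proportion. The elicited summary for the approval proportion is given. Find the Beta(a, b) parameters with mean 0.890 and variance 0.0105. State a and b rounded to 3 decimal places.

a = 7.408, b = 0.916

Write ν = a+b; then a = μν and Var = μ(1−μ)/(ν+1).
ν = μ(1−μ)/Var − 1 = 0.097900/0.0105 − 1 = 8.3238.
a = 0.890·8.3238 = 7.408, b = 0.110·8.3238 = 0.916.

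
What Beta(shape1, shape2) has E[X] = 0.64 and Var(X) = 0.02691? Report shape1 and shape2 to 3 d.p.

shape1 = 4.840, shape2 = 2.722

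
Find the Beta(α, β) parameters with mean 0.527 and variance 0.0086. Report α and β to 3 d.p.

α = 14.748, β = 13.237

Let s = α+β. The Beta variance is μ(1−μ)/(s+1).
So s+1 = μ(1−μ)/σ² = (0.527×0.473)/0.0086 = 0.249271/0.0086 = 28.9850, giving s = 27.9850.
Then α = μs = 0.527×27.9850 = 14.748 and β = (1−μ)s = 0.473×27.9850 = 13.237.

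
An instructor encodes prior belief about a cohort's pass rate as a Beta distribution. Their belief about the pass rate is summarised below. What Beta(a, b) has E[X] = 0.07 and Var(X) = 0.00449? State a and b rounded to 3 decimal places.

By moment matching, a+b = μ(1−μ)/σ² − 1 = (0.07·0.93)/0.00449 − 1 = 14.4989 − 1 = 13.4989.
Since a/(a+b) = μ, a = 0.07·13.4989 = 0.945 and b = 0.93·13.4989 = 12.554.

a = 0.945, b = 12.554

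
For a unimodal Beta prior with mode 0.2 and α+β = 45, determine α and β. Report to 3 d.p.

α = 9.600, β = 35.400

Since the density peak of Beta(α,β) is at (α−1)/(α+β−2),
α = 1 + 0.2(45−2) = 9.600 and β = 45 − 9.600 = 35.400.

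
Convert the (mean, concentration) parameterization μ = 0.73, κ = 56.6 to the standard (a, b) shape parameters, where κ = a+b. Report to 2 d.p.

a = 41.32, b = 15.28

a = μκ = 0.73×56.6 = 41.32 and b = (1−μ)κ = 0.27×56.6 = 15.28.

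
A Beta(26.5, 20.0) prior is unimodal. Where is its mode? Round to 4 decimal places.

The density x^(α−1)(1−x)^(β−1) is maximised at (α−1)/(α+β−2) = 25.5/44.5 = 0.5730.

0.5730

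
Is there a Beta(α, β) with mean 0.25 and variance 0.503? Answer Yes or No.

No

The Beta variance bound is σ² < μ(1−μ).
Here μ(1−μ) = 0.25×0.75 = 0.1875, and 0.503 ≥ 0.1875.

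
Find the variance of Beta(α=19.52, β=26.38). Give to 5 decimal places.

0.00521

Var = αβ/[(α+β)²(α+β+1)] = (19.52×26.38)/(45.90²×46.90) = 514.9376/98809.389000 = 0.00521.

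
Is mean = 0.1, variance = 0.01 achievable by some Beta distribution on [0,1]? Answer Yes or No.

Yes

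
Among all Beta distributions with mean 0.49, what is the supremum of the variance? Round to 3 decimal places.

0.250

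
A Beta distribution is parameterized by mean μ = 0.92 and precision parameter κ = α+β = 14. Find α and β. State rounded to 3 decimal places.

α = 12.880, β = 1.120

Split κ in proportion μ : (1−μ): α = 0.92·14 = 12.880, β = 14 − 12.880 = 1.120.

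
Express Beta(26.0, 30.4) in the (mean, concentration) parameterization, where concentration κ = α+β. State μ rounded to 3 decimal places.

μ = 0.461, κ = 56.4

κ = α+β = 26.0+30.4 = 56.4; μ = α/κ = 26.0/56.4 = 0.461.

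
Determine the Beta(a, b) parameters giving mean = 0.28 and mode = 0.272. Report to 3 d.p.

a = 15.960, b = 41.040

Let s = a+b. Mean gives a = μs = 0.28s; mode gives (a−1)/(s−2) = 0.272.
Substituting: 0.28s − 1 = 0.272(s−2) = 0.272s − 0.544, so 0.008s = 0.456 and s = 57.0000.
Then a = 0.28×57.0000 = 15.960 and b = s−a = 41.040.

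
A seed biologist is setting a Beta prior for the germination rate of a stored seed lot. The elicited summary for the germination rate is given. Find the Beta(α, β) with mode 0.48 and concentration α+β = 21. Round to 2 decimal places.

α = 10.12, β = 10.88

For α,β>1 the mode is (α−1)/(α+β−2), so α = mode·(κ−2)+1 = 0.48×19+1 = 10.12.
And β = (1−mode)·(κ−2)+1 = 0.52×19+1 = 10.88.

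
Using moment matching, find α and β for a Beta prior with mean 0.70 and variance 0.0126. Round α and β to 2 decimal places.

α = 10.97, β = 4.70

By moment matching, α+β = μ(1−μ)/σ² − 1 = (0.70·0.30)/0.0126 − 1 = 16.6667 − 1 = 15.6667.
Since α/(α+β) = μ, α = 0.70·15.6667 = 10.97 and β = 0.30·15.6667 = 4.70.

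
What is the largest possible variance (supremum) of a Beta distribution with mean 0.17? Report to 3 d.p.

0.141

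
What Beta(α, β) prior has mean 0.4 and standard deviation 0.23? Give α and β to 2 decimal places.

α = 1.41, β = 2.12

First σ² = 0.0529. Setting α = μn, β = (1−μ)n with n = α+β,
μ(1−μ)/(n+1) = 0.0529 ⇒ n+1 = 0.24/0.0529 = 4.5369 ⇒ n = 3.5369.
Hence α = 0.4×3.5369 = 1.41, β = 0.6×3.5369 = 2.12.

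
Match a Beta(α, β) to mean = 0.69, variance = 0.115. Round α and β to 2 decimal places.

Write ν = α+β; then α = μν and Var = μ(1−μ)/(ν+1).
ν = μ(1−μ)/Var − 1 = 0.2139/0.115 − 1 = 0.8600.
α = 0.69·0.8600 = 0.59, β = 0.31·0.8600 = 0.27.

α = 0.59, β = 0.27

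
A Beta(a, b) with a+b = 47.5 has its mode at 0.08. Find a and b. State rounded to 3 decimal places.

For a,b>1 the mode is (a−1)/(a+b−2), so a = mode·(κ−2)+1 = 0.08×45.5+1 = 4.640.
And b = (1−mode)·(κ−2)+1 = 0.92×45.5+1 = 42.860.

a = 4.640, b = 42.860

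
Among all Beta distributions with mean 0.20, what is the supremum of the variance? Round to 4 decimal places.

For fixed mean μ the Beta variance is μ(1−μ)/(α+β+1), increasing as α+β decreases.
Its least upper bound (not attained) is μ(1−μ) = 0.20·0.80 = 0.1600.

0.1600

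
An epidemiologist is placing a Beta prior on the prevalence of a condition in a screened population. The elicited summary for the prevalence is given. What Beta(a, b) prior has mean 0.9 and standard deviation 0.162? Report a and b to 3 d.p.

First σ² = 0.026244. Setting a = μn, b = (1−μ)n with n = a+b,
μ(1−μ)/(n+1) = 0.026244 ⇒ n+1 = 0.09/0.026244 = 3.4294 ⇒ n = 2.4294.
Hence a = 0.9×2.4294 = 2.186, b = 0.1×2.4294 = 0.243.

a = 2.186, b = 0.243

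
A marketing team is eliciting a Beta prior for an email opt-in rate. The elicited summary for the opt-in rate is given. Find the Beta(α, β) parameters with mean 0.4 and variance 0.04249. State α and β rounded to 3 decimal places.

α = 1.859, β = 2.789

Write ν = α+β; then α = μν and Var = μ(1−μ)/(ν+1).
ν = μ(1−μ)/Var − 1 = 0.24/0.04249 − 1 = 4.6484.
α = 0.4·4.6484 = 1.859, β = 0.6·4.6484 = 2.789.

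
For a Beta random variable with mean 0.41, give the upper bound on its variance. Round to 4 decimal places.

0.2419

Var = μ(1−μ)/(α+β+1), which approaches μ(1−μ) as α+β → 0.
So the supremum is μ(1−μ) = 0.41×0.59 = 0.2419.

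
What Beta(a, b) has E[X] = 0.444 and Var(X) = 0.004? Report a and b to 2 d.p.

a = 26.96, b = 33.76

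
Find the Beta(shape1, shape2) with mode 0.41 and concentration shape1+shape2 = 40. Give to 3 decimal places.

Mode = (shape1−1)/(κ−2) with κ = shape1+shape2, so shape1−1 = 0.41·38 = 15.580.
shape1 = 16.580; shape2 = κ − shape1 = 23.420.

shape1 = 16.580, shape2 = 23.420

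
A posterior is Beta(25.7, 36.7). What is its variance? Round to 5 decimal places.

α+β = 62.4 and αβ = 943.19, so Var = αβ/[(α+β)²(α+β+1)] = 943.19/246864.384 = 0.00382.

0.00382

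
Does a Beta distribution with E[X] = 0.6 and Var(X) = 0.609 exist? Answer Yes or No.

No

For any Beta, Var(X) < E[X]·(1−E[X]).
Here μ(1−μ) = 0.6×0.4 = 0.24, and 0.609 ≥ 0.24.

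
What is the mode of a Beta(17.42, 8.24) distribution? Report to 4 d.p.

0.6940

With α,β > 1, mode = (α−1)/(α+β−2) = 16.42/23.66 = 0.6940.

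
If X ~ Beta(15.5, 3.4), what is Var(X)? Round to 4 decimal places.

0.0074

μ = 15.5/18.9 = 0.820106; Var = μ(1−μ)/(α+β+1) = 0.1475323/19.9 = 0.0074.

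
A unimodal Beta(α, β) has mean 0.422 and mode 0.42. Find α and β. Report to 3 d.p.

α = 33.760, β = 46.240

With s = α+β: μ = α/s and mode = (α−1)/(s−2). Eliminating α = μs,
μs − 1 = m(s−2) ⇒ s(μ−m) = 1−2m ⇒ s = 0.16/0.002 = 80.0000.
So α = μs = 33.760, β = (1−μ)s = 46.240.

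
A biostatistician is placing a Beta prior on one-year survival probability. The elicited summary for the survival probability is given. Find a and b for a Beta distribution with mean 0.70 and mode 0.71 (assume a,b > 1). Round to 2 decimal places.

a = 29.40, b = 12.60

Let s = a+b. Mean gives a = μs = 0.70s; mode gives (a−1)/(s−2) = 0.71.
Substituting: 0.70s − 1 = 0.71(s−2) = 0.71s − 1.42, so -0.01s = -0.42 and s = 42.0000.
Then a = 0.70×42.0000 = 29.40 and b = s−a = 12.60.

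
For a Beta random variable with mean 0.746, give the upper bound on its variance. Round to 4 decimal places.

0.1895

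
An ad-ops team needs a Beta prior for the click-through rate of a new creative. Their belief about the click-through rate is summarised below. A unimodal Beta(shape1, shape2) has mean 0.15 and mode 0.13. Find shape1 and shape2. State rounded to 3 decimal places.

With s = shape1+shape2: μ = shape1/s and mode = (shape1−1)/(s−2). Eliminating shape1 = μs,
μs − 1 = m(s−2) ⇒ s(μ−m) = 1−2m ⇒ s = 0.74/0.02 = 37.0000.
So shape1 = μs = 5.550, shape2 = (1−μ)s = 31.450.

shape1 = 5.550, shape2 = 31.450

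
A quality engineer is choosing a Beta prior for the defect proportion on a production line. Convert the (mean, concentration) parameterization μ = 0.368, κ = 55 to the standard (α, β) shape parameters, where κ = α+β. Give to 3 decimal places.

α = 20.240, β = 34.760

Split κ in proportion μ : (1−μ): α = 0.368·55 = 20.240, β = 55 − 20.240 = 34.760.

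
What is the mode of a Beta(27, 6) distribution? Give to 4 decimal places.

0.8387

The density x^(α−1)(1−x)^(β−1) is maximised at (α−1)/(α+β−2) = 26/31 = 0.8387.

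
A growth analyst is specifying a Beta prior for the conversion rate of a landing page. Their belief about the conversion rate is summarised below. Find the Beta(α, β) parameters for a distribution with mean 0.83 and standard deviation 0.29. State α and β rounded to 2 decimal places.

α = 0.56, β = 0.12

First σ² = 0.0841. Setting α = μn, β = (1−μ)n with n = α+β,
μ(1−μ)/(n+1) = 0.0841 ⇒ n+1 = 0.1411/0.0841 = 1.6778 ⇒ n = 0.6778.
Hence α = 0.83×0.6778 = 0.56, β = 0.17×0.6778 = 0.12.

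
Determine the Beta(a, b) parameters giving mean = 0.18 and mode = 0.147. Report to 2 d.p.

With s = a+b: μ = a/s and mode = (a−1)/(s−2). Eliminating a = μs,
μs − 1 = m(s−2) ⇒ s(μ−m) = 1−2m ⇒ s = 0.706/0.033 = 21.3939.
So a = μs = 3.85, b = (1−μ)s = 17.54.

a = 3.85, b = 17.54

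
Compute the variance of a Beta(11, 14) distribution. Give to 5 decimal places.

Var = αβ/[(α+β)²(α+β+1)] = (11×14)/(25²×26) = 154/16250 = 0.00948.

0.00948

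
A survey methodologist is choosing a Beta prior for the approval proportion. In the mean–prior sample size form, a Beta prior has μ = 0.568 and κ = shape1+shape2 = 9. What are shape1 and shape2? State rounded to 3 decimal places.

Split κ in proportion μ : (1−μ): shape1 = 0.568·9 = 5.112, shape2 = 9 − 5.112 = 3.888.

shape1 = 5.112, shape2 = 3.888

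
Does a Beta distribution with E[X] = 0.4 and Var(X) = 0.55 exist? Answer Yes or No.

A Beta with mean μ has variance μ(1−μ)/(α+β+1) < μ(1−μ).
Here μ(1−μ) = 0.4×0.6 = 0.24, and 0.55 ≥ 0.24.

No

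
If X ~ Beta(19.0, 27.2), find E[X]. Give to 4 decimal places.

0.4113

The Beta mean is α/(α+β) = 19.0/(19.0+27.2) = 0.4113.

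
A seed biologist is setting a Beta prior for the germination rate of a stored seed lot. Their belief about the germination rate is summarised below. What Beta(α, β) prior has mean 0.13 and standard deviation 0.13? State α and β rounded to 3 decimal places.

α = 0.740, β = 4.952

Variance = 0.13² = 0.0169. The moment-matching identity α+β = μ(1−μ)/Var − 1 gives
α+β = 0.1131/0.0169 − 1 = 5.6923, so α = μ·5.6923 = 0.740 and β = (1−μ)·5.6923 = 4.952.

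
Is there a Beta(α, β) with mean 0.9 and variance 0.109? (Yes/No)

No

A Beta with mean μ has variance μ(1−μ)/(α+β+1) < μ(1−μ).
Here μ(1−μ) = 0.9×0.1 = 0.09, and 0.109 ≥ 0.09.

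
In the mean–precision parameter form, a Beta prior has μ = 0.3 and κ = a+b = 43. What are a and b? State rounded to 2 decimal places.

a = 12.90, b = 30.10

a = μκ = 0.3×43 = 12.90 and b = (1−μ)κ = 0.7×43 = 30.10.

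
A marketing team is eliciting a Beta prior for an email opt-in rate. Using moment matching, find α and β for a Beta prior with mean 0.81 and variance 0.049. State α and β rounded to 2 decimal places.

α = 1.73, β = 0.41

Write ν = α+β; then α = μν and Var = μ(1−μ)/(ν+1).
ν = μ(1−μ)/Var − 1 = 0.1539/0.049 − 1 = 2.1408.
α = 0.81·2.1408 = 1.73, β = 0.19·2.1408 = 0.41.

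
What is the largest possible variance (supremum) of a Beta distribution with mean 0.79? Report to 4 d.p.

Var = μ(1−μ)/(α+β+1), which approaches μ(1−μ) as α+β → 0.
So the supremum is μ(1−μ) = 0.79×0.21 = 0.1659.

0.1659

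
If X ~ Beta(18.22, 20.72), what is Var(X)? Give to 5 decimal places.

0.00623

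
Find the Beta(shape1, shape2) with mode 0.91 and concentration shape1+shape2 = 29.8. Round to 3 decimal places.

Since the density peak of Beta(shape1,shape2) is at (shape1−1)/(shape1+shape2−2),
shape1 = 1 + 0.91(29.8−2) = 26.298 and shape2 = 29.8 − 26.298 = 3.502.

shape1 = 26.298, shape2 = 3.502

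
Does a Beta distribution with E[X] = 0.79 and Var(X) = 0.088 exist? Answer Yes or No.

For any Beta, Var(X) < E[X]·(1−E[X]).
Here μ(1−μ) = 0.79×0.21 = 0.1659, and 0.088 < 0.1659.

Yes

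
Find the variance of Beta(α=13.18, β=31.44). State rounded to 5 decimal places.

0.00456

Var = αβ/[(α+β)²(α+β+1)] = (13.18×31.44)/(44.62²×45.62) = 414.3792/90826.883528 = 0.00456.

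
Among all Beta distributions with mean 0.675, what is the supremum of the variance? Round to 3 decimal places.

Var = μ(1−μ)/(α+β+1), which approaches μ(1−μ) as α+β → 0.
So the supremum is μ(1−μ) = 0.675×0.325 = 0.219.

0.219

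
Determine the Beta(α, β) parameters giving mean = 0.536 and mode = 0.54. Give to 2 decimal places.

α = 10.72, β = 9.28

With s = α+β: μ = α/s and mode = (α−1)/(s−2). Eliminating α = μs,
μs − 1 = m(s−2) ⇒ s(μ−m) = 1−2m ⇒ s = -0.08/-0.004 = 20.0000.
So α = μs = 10.72, β = (1−μ)s = 9.28.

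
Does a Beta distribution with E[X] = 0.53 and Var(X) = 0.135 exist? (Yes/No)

For any Beta, Var(X) < E[X]·(1−E[X]).
Here μ(1−μ) = 0.53×0.47 = 0.2491, and 0.135 < 0.2491.

Yes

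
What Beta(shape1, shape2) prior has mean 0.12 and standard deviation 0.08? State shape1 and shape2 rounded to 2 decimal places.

shape1 = 1.86, shape2 = 13.64

Variance = 0.08² = 0.0064. The moment-matching identity shape1+shape2 = μ(1−μ)/Var − 1 gives
shape1+shape2 = 0.1056/0.0064 − 1 = 15.5000, so shape1 = μ·15.5000 = 1.86 and shape2 = (1−μ)·15.5000 = 13.64.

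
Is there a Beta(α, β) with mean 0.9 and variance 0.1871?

No

A Beta with mean μ has variance μ(1−μ)/(α+β+1) < μ(1−μ).
Here μ(1−μ) = 0.9×0.1 = 0.09, and 0.1871 ≥ 0.09.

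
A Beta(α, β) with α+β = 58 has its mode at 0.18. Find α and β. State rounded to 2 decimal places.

α = 11.08, β = 46.92

For α,β>1 the mode is (α−1)/(α+β−2), so α = mode·(κ−2)+1 = 0.18×56+1 = 11.08.
And β = (1−mode)·(κ−2)+1 = 0.82×56+1 = 46.92.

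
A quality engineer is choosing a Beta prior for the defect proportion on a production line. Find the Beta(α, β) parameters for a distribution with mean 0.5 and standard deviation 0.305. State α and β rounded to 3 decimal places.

α = 0.844, β = 0.844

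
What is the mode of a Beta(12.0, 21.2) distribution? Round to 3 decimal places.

The density x^(α−1)(1−x)^(β−1) is maximised at (α−1)/(α+β−2) = 11.0/31.2 = 0.353.

0.353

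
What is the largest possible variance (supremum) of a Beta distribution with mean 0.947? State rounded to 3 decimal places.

0.050

Var = μ(1−μ)/(α+β+1), which approaches μ(1−μ) as α+β → 0.
So the supremum is μ(1−μ) = 0.947×0.053 = 0.050.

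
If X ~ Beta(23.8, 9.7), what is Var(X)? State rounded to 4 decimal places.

0.0060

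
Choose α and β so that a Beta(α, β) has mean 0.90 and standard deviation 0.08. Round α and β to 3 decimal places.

α = 11.756, β = 1.306

σ² = 0.08² = 0.0064.
With s = α+β, Var = μ(1−μ)/(s+1), so s+1 = (0.90×0.10)/0.0064 = 14.0625 and s = 13.0625.
α = μs = 11.756, β = (1−μ)s = 1.306.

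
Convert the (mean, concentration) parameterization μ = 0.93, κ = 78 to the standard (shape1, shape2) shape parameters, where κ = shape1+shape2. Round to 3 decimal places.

Split κ in proportion μ : (1−μ): shape1 = 0.93·78 = 72.540, shape2 = 78 − 72.540 = 5.460.

shape1 = 72.540, shape2 = 5.460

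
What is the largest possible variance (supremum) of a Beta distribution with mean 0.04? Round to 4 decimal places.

Var = μ(1−μ)/(α+β+1), which approaches μ(1−μ) as α+β → 0.
So the supremum is μ(1−μ) = 0.04×0.96 = 0.0384.

0.0384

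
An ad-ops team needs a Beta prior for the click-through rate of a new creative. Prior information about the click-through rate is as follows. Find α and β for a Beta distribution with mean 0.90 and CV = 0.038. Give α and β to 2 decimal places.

α = 68.35, β = 7.59

σ = CV·μ = 0.038×0.90 = 0.03420, so σ² = 0.001170.
s+1 = μ(1−μ)/σ² = 0.0900/0.001170 = 76.9468, so s = α+β = 75.9468.
α = μs = 68.35, β = (1−μ)s = 7.59.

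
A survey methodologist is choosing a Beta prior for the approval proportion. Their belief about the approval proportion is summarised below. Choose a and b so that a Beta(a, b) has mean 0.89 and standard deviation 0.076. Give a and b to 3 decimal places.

a = 14.195, b = 1.754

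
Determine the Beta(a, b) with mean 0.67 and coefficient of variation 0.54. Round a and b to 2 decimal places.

a = 0.46, b = 0.23

σ = CV·μ = 0.54×0.67 = 0.36180, so σ² = 0.130899.
s+1 = μ(1−μ)/σ² = 0.2211/0.130899 = 1.6891, so s = a+b = 0.6891.
a = μs = 0.46, b = (1−μ)s = 0.23.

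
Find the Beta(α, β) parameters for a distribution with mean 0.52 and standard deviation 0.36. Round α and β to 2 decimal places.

α = 0.48, β = 0.44

First σ² = 0.1296. Setting α = μn, β = (1−μ)n with n = α+β,
μ(1−μ)/(n+1) = 0.1296 ⇒ n+1 = 0.2496/0.1296 = 1.9259 ⇒ n = 0.9259.
Hence α = 0.52×0.9259 = 0.48, β = 0.48×0.9259 = 0.44.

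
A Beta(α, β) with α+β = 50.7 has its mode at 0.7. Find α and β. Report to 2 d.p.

Mode = (α−1)/(κ−2) with κ = α+β, so α−1 = 0.7·48.7 = 34.09.
α = 35.09; β = κ − α = 15.61.

α = 35.09, β = 15.61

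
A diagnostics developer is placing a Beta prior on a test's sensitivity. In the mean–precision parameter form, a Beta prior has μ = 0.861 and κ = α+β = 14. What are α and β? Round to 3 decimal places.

α = 12.054, β = 1.946

α = μκ = 0.861×14 = 12.054 and β = (1−μ)κ = 0.139×14 = 1.946.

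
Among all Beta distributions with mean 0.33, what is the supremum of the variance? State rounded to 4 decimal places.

0.2211

Var = μ(1−μ)/(α+β+1), which approaches μ(1−μ) as α+β → 0.
So the supremum is μ(1−μ) = 0.33×0.67 = 0.2211.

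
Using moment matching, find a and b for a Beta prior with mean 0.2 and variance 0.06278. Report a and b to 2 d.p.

a = 0.31, b = 1.24

Let s = a+b. The Beta variance is μ(1−μ)/(s+1).
So s+1 = μ(1−μ)/σ² = (0.2×0.8)/0.06278 = 0.16/0.06278 = 2.5486, giving s = 1.5486.
Then a = μs = 0.2×1.5486 = 0.31 and b = (1−μ)s = 0.8×1.5486 = 1.24.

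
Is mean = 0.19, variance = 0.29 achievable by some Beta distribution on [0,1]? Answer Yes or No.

For any Beta, Var(X) < E[X]·(1−E[X]).
Here μ(1−μ) = 0.19×0.81 = 0.1539, and 0.29 ≥ 0.1539.

No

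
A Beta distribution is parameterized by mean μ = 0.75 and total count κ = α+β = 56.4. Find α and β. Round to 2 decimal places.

α = 42.30, β = 14.10

α = μκ = 0.75×56.4 = 42.30 and β = (1−μ)κ = 0.25×56.4 = 14.10.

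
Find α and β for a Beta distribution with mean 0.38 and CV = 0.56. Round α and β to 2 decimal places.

α = 1.60, β = 2.61

σ = CV·μ = 0.56×0.38 = 0.21280, so σ² = 0.045284.
s+1 = μ(1−μ)/σ² = 0.2356/0.045284 = 5.2027, so s = α+β = 4.2027.
α = μs = 1.60, β = (1−μ)s = 2.61.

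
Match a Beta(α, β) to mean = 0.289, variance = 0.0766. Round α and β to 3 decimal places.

α = 0.486, β = 1.196

By moment matching, α+β = μ(1−μ)/σ² − 1 = (0.289·0.711)/0.0766 − 1 = 2.6825 − 1 = 1.6825.
Since α/(α+β) = μ, α = 0.289·1.6825 = 0.486 and β = 0.711·1.6825 = 1.196.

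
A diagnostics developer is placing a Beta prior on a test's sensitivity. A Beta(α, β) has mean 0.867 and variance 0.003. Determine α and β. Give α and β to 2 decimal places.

α = 32.46, β = 4.98

Let s = α+β. The Beta variance is μ(1−μ)/(s+1).
So s+1 = μ(1−μ)/σ² = (0.867×0.133)/0.003 = 0.115311/0.003 = 38.4370, giving s = 37.4370.
Then α = μs = 0.867×37.4370 = 32.46 and β = (1−μ)s = 0.133×37.4370 = 4.98.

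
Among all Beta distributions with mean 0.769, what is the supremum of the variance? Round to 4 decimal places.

0.1776

For fixed mean μ the Beta variance is μ(1−μ)/(α+β+1), increasing as α+β decreases.
Its least upper bound (not attained) is μ(1−μ) = 0.769·0.231 = 0.1776.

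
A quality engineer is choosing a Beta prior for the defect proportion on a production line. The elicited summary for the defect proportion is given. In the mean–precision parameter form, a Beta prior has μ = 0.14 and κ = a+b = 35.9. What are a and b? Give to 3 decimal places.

a = μκ = 0.14×35.9 = 5.026 and b = (1−μ)κ = 0.86×35.9 = 30.874.

a = 5.026, b = 30.874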